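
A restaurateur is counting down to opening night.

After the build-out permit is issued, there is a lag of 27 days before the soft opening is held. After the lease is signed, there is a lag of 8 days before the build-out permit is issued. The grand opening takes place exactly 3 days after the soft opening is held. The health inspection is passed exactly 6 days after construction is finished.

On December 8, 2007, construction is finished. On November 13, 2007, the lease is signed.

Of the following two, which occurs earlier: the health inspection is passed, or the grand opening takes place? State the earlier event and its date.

Construction is finished: Dec 8, 2007.
The health inspection is passed: Dec 8, 2007 + 6 days = Dec 14, 2007.
The lease is signed: Nov 13, 2007.
The build-out permit is issued: Nov 13, 2007 + 8 days = Nov 21, 2007.
The soft opening is held: Nov 21, 2007 + 27 days = Dec 18, 2007.
The grand opening takes place: Dec 18, 2007 + 3 days = Dec 21, 2007.
Comparing: the health inspection is passed on Dec 14, 2007 vs the grand opening takes place on Dec 21, 2007. Earlier: the health inspection is passed.

The health inspection is passed — December 14, 2007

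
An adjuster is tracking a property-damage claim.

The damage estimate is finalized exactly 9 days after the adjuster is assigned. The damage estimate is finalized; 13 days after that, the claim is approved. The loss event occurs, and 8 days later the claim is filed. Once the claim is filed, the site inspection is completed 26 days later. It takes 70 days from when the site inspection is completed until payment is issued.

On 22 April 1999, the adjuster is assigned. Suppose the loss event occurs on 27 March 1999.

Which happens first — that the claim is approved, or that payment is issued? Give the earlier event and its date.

The adjuster is assigned: Apr 22, 1999.
The damage estimate is finalized: Apr 22, 1999 + 9 days = May 1, 1999.
The claim is approved: May 1, 1999 + 13 days = May 14, 1999.
The loss event occurs: Mar 27, 1999.
The claim is filed: Mar 27, 1999 + 8 days = Apr 4, 1999.
The site inspection is completed: Apr 4, 1999 + 26 days = Apr 30, 1999.
Payment is issued: Apr 30, 1999 + 70 days = Jul 9, 1999.
Comparing: the claim is approved on May 14, 1999 vs payment is issued on Jul 9, 1999. Earlier: the claim is approved.

The claim is approved — 14 May 1999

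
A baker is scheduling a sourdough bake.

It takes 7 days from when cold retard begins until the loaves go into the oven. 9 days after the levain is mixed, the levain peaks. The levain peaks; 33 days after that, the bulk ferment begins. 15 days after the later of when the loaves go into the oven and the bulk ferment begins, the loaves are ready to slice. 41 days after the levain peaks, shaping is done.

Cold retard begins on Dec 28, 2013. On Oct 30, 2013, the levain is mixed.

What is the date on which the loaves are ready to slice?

Jan 19, 2014

Cold retard begins: Dec 28, 2013.
The loaves go into the oven: Dec 28, 2013 + 7 days = Jan 4, 2014.
The levain is mixed: Oct 30, 2013.
The levain peaks: Oct 30, 2013 + 9 days = Nov 8, 2013.
The bulk ferment begins: Nov 8, 2013 + 33 days = Dec 11, 2013.
Both prerequisites met — the loaves go into the oven (Jan 4, 2014), the bulk ferment begins (Dec 11, 2013); the later is Jan 4, 2014.
The loaves are ready to slice: Jan 4, 2014 + 15 days = Jan 19, 2014.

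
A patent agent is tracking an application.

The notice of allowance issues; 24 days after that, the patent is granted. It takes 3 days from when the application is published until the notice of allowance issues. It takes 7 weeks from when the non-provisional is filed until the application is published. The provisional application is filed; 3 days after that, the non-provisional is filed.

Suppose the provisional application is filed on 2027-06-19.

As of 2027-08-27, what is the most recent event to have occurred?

The notice of allowance issues

The provisional application is filed: Jun 19, 2027.
The non-provisional is filed: Jun 19, 2027 + 3 days = Jun 22, 2027.
The application is published: Jun 22, 2027 + 7 weeks = Aug 10, 2027.
The notice of allowance issues: Aug 10, 2027 + 3 days = Aug 13, 2027.
The patent is granted: Aug 13, 2027 + 24 days = Sep 6, 2027.
Aug 27, 2027 falls between when the notice of allowance issues (Aug 13, 2027) and when the patent is granted (Sep 6, 2027).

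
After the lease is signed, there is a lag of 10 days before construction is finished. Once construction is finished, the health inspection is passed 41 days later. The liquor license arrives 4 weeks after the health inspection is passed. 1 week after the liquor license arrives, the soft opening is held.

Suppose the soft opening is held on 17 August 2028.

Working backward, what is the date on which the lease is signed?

The soft opening is held: Aug 17, 2028.
The liquor license arrives: Aug 17, 2028 − 1 week = Aug 10, 2028.
The health inspection is passed: Aug 10, 2028 − 4 weeks = Jul 13, 2028.
Construction is finished: Jul 13, 2028 − 41 days = Jun 2, 2028.
The lease is signed: Jun 2, 2028 − 10 days = May 23, 2028.

23 May 2028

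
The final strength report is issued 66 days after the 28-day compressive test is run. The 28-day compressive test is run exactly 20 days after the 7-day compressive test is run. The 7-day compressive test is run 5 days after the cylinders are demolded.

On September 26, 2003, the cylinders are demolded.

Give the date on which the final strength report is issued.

December 26, 2003

The cylinders are demolded: Sep 26, 2003.
The 7-day compressive test is run: Sep 26, 2003 + 5 days = Oct 1, 2003.
The 28-day compressive test is run: Oct 1, 2003 + 20 days = Oct 21, 2003.
The final strength report is issued: Oct 21, 2003 + 66 days = Dec 26, 2003.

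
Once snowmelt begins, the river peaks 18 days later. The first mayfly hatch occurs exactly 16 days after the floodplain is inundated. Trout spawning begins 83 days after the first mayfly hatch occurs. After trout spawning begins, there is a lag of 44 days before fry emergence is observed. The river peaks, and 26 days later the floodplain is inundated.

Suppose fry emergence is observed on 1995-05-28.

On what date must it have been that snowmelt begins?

Fry emergence is observed: May 28, 1995.
Trout spawning begins: May 28, 1995 − 44 days = Apr 14, 1995.
The first mayfly hatch occurs: Apr 14, 1995 − 83 days = Jan 21, 1995.
The floodplain is inundated: Jan 21, 1995 − 16 days = Jan 5, 1995.
The river peaks: Jan 5, 1995 − 26 days = Dec 10, 1994.
Snowmelt begins: Dec 10, 1994 − 18 days = Nov 22, 1994.

1994-11-22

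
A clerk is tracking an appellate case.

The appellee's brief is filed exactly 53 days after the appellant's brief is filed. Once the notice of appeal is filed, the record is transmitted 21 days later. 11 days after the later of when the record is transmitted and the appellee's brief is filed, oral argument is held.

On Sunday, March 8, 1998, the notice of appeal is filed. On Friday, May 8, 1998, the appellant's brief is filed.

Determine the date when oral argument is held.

Saturday, July 11, 1998

The notice of appeal is filed: Mar 8, 1998.
The record is transmitted: Mar 8, 1998 + 21 days = Mar 29, 1998.
The appellant's brief is filed: May 8, 1998.
The appellee's brief is filed: May 8, 1998 + 53 days = Jun 30, 1998.
Both prerequisites met — the record is transmitted (Mar 29, 1998), the appellee's brief is filed (Jun 30, 1998); the later is Jun 30, 1998.
Oral argument is held: Jun 30, 1998 + 11 days = Jul 11, 1998.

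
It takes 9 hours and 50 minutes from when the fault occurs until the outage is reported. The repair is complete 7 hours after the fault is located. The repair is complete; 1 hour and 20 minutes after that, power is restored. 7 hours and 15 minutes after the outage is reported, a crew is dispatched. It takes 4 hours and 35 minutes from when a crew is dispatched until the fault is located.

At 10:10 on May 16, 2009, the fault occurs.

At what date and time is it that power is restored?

16:10 on May 17, 2009

The fault occurs: 10:10 May 16, 2009.
The outage is reported: 10:10 May 16, 2009 + 9h50m = 20:00 May 16, 2009.
A crew is dispatched: 20:00 May 16, 2009 + 7h15m = 03:15 May 17, 2009.
The fault is located: 03:15 May 17, 2009 + 4h35m = 07:50 May 17, 2009.
The repair is complete: 07:50 May 17, 2009 + 7h = 14:50 May 17, 2009.
Power is restored: 14:50 May 17, 2009 + 1h20m = 16:10 May 17, 2009.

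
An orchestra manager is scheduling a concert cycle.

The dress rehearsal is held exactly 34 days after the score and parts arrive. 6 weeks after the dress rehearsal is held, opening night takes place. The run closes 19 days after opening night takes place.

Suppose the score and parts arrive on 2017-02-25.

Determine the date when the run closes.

2017-05-31

The score and parts arrive: Feb 25, 2017.
The dress rehearsal is held: Feb 25, 2017 + 34 days = Mar 31, 2017.
Opening night takes place: Mar 31, 2017 + 6 weeks = May 12, 2017.
The run closes: May 12, 2017 + 19 days = May 31, 2017.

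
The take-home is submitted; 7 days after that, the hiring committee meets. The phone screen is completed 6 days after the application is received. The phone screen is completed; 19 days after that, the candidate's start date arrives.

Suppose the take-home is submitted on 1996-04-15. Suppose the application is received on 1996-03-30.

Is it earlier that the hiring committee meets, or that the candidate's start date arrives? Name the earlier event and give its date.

The take-home is submitted: Apr 15, 1996.
The hiring committee meets: Apr 15, 1996 + 7 days = Apr 22, 1996.
The application is received: Mar 30, 1996.
The phone screen is completed: Mar 30, 1996 + 6 days = Apr 5, 1996.
The candidate's start date arrives: Apr 5, 1996 + 19 days = Apr 24, 1996.
Comparing: the hiring committee meets on Apr 22, 1996 vs the candidate's start date arrives on Apr 24, 1996. Earlier: the hiring committee meets.

The hiring committee meets — 1996-04-22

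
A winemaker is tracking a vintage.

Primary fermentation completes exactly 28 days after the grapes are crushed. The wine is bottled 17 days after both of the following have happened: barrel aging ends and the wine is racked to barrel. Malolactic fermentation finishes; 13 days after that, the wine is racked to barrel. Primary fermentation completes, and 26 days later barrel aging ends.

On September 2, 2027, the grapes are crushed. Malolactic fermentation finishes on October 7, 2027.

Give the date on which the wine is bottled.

The grapes are crushed: Sep 2, 2027.
Primary fermentation completes: Sep 2, 2027 + 28 days = Sep 30, 2027.
Barrel aging ends: Sep 30, 2027 + 26 days = Oct 26, 2027.
Malolactic fermentation finishes: Oct 7, 2027.
The wine is racked to barrel: Oct 7, 2027 + 13 days = Oct 20, 2027.
Both prerequisites met — barrel aging ends (Oct 26, 2027), the wine is racked to barrel (Oct 20, 2027); the later is Oct 26, 2027.
The wine is bottled: Oct 26, 2027 + 17 days = Nov 12, 2027.

November 12, 2027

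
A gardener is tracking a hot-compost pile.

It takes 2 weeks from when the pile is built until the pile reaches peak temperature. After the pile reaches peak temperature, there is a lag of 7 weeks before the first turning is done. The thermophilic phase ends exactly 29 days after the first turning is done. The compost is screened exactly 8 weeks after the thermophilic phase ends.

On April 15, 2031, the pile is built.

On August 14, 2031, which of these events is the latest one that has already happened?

The thermophilic phase ends

The pile is built: Apr 15, 2031.
The pile reaches peak temperature: Apr 15, 2031 + 2 weeks = Apr 29, 2031.
The first turning is done: Apr 29, 2031 + 7 weeks = Jun 17, 2031.
The thermophilic phase ends: Jun 17, 2031 + 29 days = Jul 16, 2031.
The compost is screened: Jul 16, 2031 + 8 weeks = Sep 10, 2031.
Aug 14, 2031 falls between when the thermophilic phase ends (Jul 16, 2031) and when the compost is screened (Sep 10, 2031).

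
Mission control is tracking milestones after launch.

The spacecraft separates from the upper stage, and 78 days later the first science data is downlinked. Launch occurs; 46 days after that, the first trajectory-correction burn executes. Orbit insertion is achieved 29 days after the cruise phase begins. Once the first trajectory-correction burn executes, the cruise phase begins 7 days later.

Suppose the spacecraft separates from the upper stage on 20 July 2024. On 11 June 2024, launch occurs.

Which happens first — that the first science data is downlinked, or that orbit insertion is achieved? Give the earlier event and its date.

The spacecraft separates from the upper stage: Jul 20, 2024.
The first science data is downlinked: Jul 20, 2024 + 78 days = Oct 6, 2024.
Launch occurs: Jun 11, 2024.
The first trajectory-correction burn executes: Jun 11, 2024 + 46 days = Jul 27, 2024.
The cruise phase begins: Jul 27, 2024 + 7 days = Aug 3, 2024.
Orbit insertion is achieved: Aug 3, 2024 + 29 days = Sep 1, 2024.
Comparing: the first science data is downlinked on Oct 6, 2024 vs orbit insertion is achieved on Sep 1, 2024. Earlier: orbit insertion is achieved.

Orbit insertion is achieved — 1 September 2024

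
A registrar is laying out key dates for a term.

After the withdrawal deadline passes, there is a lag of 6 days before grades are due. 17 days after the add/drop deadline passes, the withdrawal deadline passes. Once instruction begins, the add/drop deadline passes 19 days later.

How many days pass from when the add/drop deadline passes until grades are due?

Causal path: the add/drop deadline passes → the withdrawal deadline passes → grades are due.
Total delay along the path: 17 + 6 = 23 days.

23 days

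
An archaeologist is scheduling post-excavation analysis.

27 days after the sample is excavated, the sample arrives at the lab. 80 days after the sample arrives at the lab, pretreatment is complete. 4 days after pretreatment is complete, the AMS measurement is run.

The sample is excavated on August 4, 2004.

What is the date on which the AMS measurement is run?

The sample is excavated: Aug 4, 2004.
The sample arrives at the lab: Aug 4, 2004 + 27 days = Aug 31, 2004.
Pretreatment is complete: Aug 31, 2004 + 80 days = Nov 19, 2004.
The AMS measurement is run: Nov 19, 2004 + 4 days = Nov 23, 2004.

November 23, 2004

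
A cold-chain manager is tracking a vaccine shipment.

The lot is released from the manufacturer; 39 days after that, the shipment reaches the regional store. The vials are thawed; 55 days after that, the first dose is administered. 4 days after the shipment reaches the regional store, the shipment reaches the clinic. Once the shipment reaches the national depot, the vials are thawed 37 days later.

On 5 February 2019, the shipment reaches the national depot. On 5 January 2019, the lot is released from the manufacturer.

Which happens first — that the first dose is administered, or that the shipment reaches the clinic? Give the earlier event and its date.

The shipment reaches the clinic — 17 February 2019

The shipment reaches the national depot: Feb 5, 2019.
The vials are thawed: Feb 5, 2019 + 37 days = Mar 14, 2019.
The first dose is administered: Mar 14, 2019 + 55 days = May 8, 2019.
The lot is released from the manufacturer: Jan 5, 2019.
The shipment reaches the regional store: Jan 5, 2019 + 39 days = Feb 13, 2019.
The shipment reaches the clinic: Feb 13, 2019 + 4 days = Feb 17, 2019.
Comparing: the first dose is administered on May 8, 2019 vs the shipment reaches the clinic on Feb 17, 2019. Earlier: the shipment reaches the clinic.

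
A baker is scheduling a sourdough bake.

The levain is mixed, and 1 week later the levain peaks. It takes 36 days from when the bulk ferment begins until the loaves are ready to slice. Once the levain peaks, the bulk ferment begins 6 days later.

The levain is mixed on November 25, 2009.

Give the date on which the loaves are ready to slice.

January 13, 2010

The levain is mixed: Nov 25, 2009.
The levain peaks: Nov 25, 2009 + 1 week = Dec 2, 2009.
The bulk ferment begins: Dec 2, 2009 + 6 days = Dec 8, 2009.
The loaves are ready to slice: Dec 8, 2009 + 36 days = Jan 13, 2010.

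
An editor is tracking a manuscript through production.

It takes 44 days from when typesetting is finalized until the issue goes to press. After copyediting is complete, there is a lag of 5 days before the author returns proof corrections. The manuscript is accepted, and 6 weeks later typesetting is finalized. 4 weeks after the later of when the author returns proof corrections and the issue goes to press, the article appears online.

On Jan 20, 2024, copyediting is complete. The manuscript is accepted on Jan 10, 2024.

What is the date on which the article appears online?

Copyediting is complete: Jan 20, 2024.
The author returns proof corrections: Jan 20, 2024 + 5 days = Jan 25, 2024.
The manuscript is accepted: Jan 10, 2024.
Typesetting is finalized: Jan 10, 2024 + 6 weeks = Feb 21, 2024.
The issue goes to press: Feb 21, 2024 + 44 days = Apr 5, 2024.
Both prerequisites met — the author returns proof corrections (Jan 25, 2024), the issue goes to press (Apr 5, 2024); the later is Apr 5, 2024.
The article appears online: Apr 5, 2024 + 4 weeks = May 3, 2024.

May 3, 2024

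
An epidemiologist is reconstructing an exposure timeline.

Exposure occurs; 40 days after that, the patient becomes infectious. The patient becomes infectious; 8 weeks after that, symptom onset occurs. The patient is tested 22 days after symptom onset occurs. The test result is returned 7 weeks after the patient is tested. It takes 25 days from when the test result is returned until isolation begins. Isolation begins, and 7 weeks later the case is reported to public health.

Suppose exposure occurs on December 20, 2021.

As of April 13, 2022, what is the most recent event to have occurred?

Exposure occurs: Dec 20, 2021.
The patient becomes infectious: Dec 20, 2021 + 40 days = Jan 29, 2022.
Symptom onset occurs: Jan 29, 2022 + 8 weeks = Mar 26, 2022.
The patient is tested: Mar 26, 2022 + 22 days = Apr 17, 2022.
The test result is returned: Apr 17, 2022 + 7 weeks = Jun 5, 2022.
Isolation begins: Jun 5, 2022 + 25 days = Jun 30, 2022.
The case is reported to public health: Jun 30, 2022 + 7 weeks = Aug 18, 2022.
Apr 13, 2022 falls between when symptom onset occurs (Mar 26, 2022) and when the patient is tested (Apr 17, 2022).

Symptom onset occurs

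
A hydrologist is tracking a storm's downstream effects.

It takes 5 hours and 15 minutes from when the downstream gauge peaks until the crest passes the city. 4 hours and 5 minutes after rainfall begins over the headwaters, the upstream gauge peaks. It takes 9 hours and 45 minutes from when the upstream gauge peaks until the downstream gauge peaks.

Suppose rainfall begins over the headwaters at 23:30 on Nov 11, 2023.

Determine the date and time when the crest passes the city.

Rainfall begins over the headwaters: 23:30 Nov 11, 2023.
The upstream gauge peaks: 23:30 Nov 11, 2023 + 4h05m = 03:35 Nov 12, 2023.
The downstream gauge peaks: 03:35 Nov 12, 2023 + 9h45m = 13:20 Nov 12, 2023.
The crest passes the city: 13:20 Nov 12, 2023 + 5h15m = 18:35 Nov 12, 2023.

18:35 on Nov 12, 2023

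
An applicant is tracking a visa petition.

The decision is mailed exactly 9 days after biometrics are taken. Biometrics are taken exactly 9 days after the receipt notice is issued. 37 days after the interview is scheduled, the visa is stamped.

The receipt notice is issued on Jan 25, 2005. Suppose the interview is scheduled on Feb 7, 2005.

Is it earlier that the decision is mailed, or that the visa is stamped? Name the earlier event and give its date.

The receipt notice is issued: Jan 25, 2005.
Biometrics are taken: Jan 25, 2005 + 9 days = Feb 3, 2005.
The decision is mailed: Feb 3, 2005 + 9 days = Feb 12, 2005.
The interview is scheduled: Feb 7, 2005.
The visa is stamped: Feb 7, 2005 + 37 days = Mar 16, 2005.
Comparing: the decision is mailed on Feb 12, 2005 vs the visa is stamped on Mar 16, 2005. Earlier: the decision is mailed.

The decision is mailed — Feb 12, 2005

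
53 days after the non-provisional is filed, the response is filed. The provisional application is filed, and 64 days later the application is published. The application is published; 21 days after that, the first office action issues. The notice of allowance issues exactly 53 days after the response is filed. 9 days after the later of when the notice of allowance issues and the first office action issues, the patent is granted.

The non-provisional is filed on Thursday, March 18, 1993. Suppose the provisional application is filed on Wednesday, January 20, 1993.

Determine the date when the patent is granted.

Sunday, July 11, 1993

The non-provisional is filed: Mar 18, 1993.
The response is filed: Mar 18, 1993 + 53 days = May 10, 1993.
The notice of allowance issues: May 10, 1993 + 53 days = Jul 2, 1993.
The provisional application is filed: Jan 20, 1993.
The application is published: Jan 20, 1993 + 64 days = Mar 25, 1993.
The first office action issues: Mar 25, 1993 + 21 days = Apr 15, 1993.
Both prerequisites met — the notice of allowance issues (Jul 2, 1993), the first office action issues (Apr 15, 1993); the later is Jul 2, 1993.
The patent is granted: Jul 2, 1993 + 9 days = Jul 11, 1993.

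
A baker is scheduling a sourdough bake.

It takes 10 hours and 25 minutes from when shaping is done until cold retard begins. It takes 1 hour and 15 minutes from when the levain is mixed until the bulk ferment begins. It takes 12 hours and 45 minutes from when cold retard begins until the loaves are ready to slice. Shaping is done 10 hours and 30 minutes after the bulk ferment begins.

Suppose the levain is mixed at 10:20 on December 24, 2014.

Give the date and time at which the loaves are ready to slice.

The levain is mixed: 10:20 Dec 24, 2014.
The bulk ferment begins: 10:20 Dec 24, 2014 + 1h15m = 11:35 Dec 24, 2014.
Shaping is done: 11:35 Dec 24, 2014 + 10h30m = 22:05 Dec 24, 2014.
Cold retard begins: 22:05 Dec 24, 2014 + 10h25m = 08:30 Dec 25, 2014.
The loaves are ready to slice: 08:30 Dec 25, 2014 + 12h45m = 21:15 Dec 25, 2014.

21:15 on December 25, 2014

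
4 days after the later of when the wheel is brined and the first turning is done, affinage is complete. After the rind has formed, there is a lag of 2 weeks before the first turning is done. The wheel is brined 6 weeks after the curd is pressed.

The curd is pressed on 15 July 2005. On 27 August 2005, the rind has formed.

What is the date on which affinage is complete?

The curd is pressed: Jul 15, 2005.
The wheel is brined: Jul 15, 2005 + 6 weeks = Aug 26, 2005.
The rind has formed: Aug 27, 2005.
The first turning is done: Aug 27, 2005 + 2 weeks = Sep 10, 2005.
Both prerequisites met — the wheel is brined (Aug 26, 2005), the first turning is done (Sep 10, 2005); the later is Sep 10, 2005.
Affinage is complete: Sep 10, 2005 + 4 days = Sep 14, 2005.

14 September 2005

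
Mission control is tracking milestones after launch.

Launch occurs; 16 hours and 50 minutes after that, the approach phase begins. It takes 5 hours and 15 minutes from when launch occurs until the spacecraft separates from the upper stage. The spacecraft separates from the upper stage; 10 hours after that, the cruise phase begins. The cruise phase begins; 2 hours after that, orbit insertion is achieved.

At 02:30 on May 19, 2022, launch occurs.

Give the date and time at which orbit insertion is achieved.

19:45 on May 19, 2022

Launch occurs: 02:30 May 19, 2022.
The spacecraft separates from the upper stage: 02:30 May 19, 2022 + 5h15m = 07:45 May 19, 2022.
The cruise phase begins: 07:45 May 19, 2022 + 10h = 17:45 May 19, 2022.
Orbit insertion is achieved: 17:45 May 19, 2022 + 2h = 19:45 May 19, 2022.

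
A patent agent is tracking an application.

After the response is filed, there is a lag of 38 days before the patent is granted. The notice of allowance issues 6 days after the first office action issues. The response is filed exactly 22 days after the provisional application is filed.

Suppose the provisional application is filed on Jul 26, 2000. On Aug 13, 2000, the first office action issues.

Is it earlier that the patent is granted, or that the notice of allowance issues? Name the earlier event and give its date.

The notice of allowance issues — Aug 19, 2000

The provisional application is filed: Jul 26, 2000.
The response is filed: Jul 26, 2000 + 22 days = Aug 17, 2000.
The patent is granted: Aug 17, 2000 + 38 days = Sep 24, 2000.
The first office action issues: Aug 13, 2000.
The notice of allowance issues: Aug 13, 2000 + 6 days = Aug 19, 2000.
Comparing: the patent is granted on Sep 24, 2000 vs the notice of allowance issues on Aug 19, 2000. Earlier: the notice of allowance issues.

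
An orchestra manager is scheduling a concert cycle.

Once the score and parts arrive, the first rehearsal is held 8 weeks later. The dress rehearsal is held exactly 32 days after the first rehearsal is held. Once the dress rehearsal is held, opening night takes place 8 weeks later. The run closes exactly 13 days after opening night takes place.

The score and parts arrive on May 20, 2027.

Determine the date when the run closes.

October 24, 2027

The score and parts arrive: May 20, 2027.
The first rehearsal is held: May 20, 2027 + 8 weeks = Jul 15, 2027.
The dress rehearsal is held: Jul 15, 2027 + 32 days = Aug 16, 2027.
Opening night takes place: Aug 16, 2027 + 8 weeks = Oct 11, 2027.
The run closes: Oct 11, 2027 + 13 days = Oct 24, 2027.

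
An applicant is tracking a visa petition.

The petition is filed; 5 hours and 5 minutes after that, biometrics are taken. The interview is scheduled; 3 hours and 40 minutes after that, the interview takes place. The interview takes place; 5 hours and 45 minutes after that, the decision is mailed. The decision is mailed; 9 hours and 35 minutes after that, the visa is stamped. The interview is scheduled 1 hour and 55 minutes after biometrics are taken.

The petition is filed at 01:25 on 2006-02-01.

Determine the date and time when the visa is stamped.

The petition is filed: 01:25 Feb 1, 2006.
Biometrics are taken: 01:25 Feb 1, 2006 + 5h05m = 06:30 Feb 1, 2006.
The interview is scheduled: 06:30 Feb 1, 2006 + 1h55m = 08:25 Feb 1, 2006.
The interview takes place: 08:25 Feb 1, 2006 + 3h40m = 12:05 Feb 1, 2006.
The decision is mailed: 12:05 Feb 1, 2006 + 5h45m = 17:50 Feb 1, 2006.
The visa is stamped: 17:50 Feb 1, 2006 + 9h35m = 03:25 Feb 2, 2006.

03:25 on 2006-02-02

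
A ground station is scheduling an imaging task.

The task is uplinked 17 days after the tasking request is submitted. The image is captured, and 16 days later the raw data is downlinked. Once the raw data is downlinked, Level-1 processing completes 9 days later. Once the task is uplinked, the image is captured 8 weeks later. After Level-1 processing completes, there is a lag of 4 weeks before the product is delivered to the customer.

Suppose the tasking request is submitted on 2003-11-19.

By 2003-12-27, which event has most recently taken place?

The task is uplinked

The tasking request is submitted: Nov 19, 2003.
The task is uplinked: Nov 19, 2003 + 17 days = Dec 6, 2003.
The image is captured: Dec 6, 2003 + 8 weeks = Jan 31, 2004.
The raw data is downlinked: Jan 31, 2004 + 16 days = Feb 16, 2004.
Level-1 processing completes: Feb 16, 2004 + 9 days = Feb 25, 2004.
The product is delivered to the customer: Feb 25, 2004 + 4 weeks = Mar 24, 2004.
Dec 27, 2003 falls between when the task is uplinked (Dec 6, 2003) and when the image is captured (Jan 31, 2004).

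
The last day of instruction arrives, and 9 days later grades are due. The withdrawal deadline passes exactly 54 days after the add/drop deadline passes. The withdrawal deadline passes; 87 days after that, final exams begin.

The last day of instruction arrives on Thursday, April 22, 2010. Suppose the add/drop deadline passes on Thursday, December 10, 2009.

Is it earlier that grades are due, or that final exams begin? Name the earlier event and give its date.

Final exams begin — Friday, April 30, 2010

The last day of instruction arrives: Apr 22, 2010.
Grades are due: Apr 22, 2010 + 9 days = May 1, 2010.
The add/drop deadline passes: Dec 10, 2009.
The withdrawal deadline passes: Dec 10, 2009 + 54 days = Feb 2, 2010.
Final exams begin: Feb 2, 2010 + 87 days = Apr 30, 2010.
Comparing: grades are due on May 1, 2010 vs final exams begin on Apr 30, 2010. Earlier: final exams begin.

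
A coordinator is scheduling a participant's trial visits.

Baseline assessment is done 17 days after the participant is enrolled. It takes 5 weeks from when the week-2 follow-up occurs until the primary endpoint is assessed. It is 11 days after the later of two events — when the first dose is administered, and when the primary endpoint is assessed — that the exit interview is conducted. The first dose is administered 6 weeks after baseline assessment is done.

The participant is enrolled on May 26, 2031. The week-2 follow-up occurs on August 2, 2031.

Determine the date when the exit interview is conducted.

September 17, 2031

The participant is enrolled: May 26, 2031.
Baseline assessment is done: May 26, 2031 + 17 days = Jun 12, 2031.
The first dose is administered: Jun 12, 2031 + 6 weeks = Jul 24, 2031.
The week-2 follow-up occurs: Aug 2, 2031.
The primary endpoint is assessed: Aug 2, 2031 + 5 weeks = Sep 6, 2031.
Both prerequisites met — the first dose is administered (Jul 24, 2031), the primary endpoint is assessed (Sep 6, 2031); the later is Sep 6, 2031.
The exit interview is conducted: Sep 6, 2031 + 11 days = Sep 17, 2031.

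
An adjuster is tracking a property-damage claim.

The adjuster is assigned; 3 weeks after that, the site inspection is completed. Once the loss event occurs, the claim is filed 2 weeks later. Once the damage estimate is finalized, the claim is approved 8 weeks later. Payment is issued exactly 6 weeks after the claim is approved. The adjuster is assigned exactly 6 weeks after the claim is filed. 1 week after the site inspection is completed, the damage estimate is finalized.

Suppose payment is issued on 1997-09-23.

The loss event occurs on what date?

1997-03-25

Payment is issued: Sep 23, 1997.
The claim is approved: Sep 23, 1997 − 6 weeks = Aug 12, 1997.
The damage estimate is finalized: Aug 12, 1997 − 8 weeks = Jun 17, 1997.
The site inspection is completed: Jun 17, 1997 − 1 week = Jun 10, 1997.
The adjuster is assigned: Jun 10, 1997 − 3 weeks = May 20, 1997.
The claim is filed: May 20, 1997 − 6 weeks = Apr 8, 1997.
The loss event occurs: Apr 8, 1997 − 2 weeks = Mar 25, 1997.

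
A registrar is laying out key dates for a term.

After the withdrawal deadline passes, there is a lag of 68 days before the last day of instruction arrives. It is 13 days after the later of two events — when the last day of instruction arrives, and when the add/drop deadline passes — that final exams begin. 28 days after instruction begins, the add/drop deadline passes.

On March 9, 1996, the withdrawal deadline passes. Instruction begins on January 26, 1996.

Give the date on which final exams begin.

The withdrawal deadline passes: Mar 9, 1996.
The last day of instruction arrives: Mar 9, 1996 + 68 days = May 16, 1996.
Instruction begins: Jan 26, 1996.
The add/drop deadline passes: Jan 26, 1996 + 28 days = Feb 23, 1996.
Both prerequisites met — the last day of instruction arrives (May 16, 1996), the add/drop deadline passes (Feb 23, 1996); the later is May 16, 1996.
Final exams begin: May 16, 1996 + 13 days = May 29, 1996.

May 29, 1996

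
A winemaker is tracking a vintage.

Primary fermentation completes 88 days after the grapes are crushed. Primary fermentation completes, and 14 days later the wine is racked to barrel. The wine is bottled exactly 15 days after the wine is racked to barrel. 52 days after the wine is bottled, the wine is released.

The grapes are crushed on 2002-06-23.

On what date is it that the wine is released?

The grapes are crushed: Jun 23, 2002.
Primary fermentation completes: Jun 23, 2002 + 88 days = Sep 19, 2002.
The wine is racked to barrel: Sep 19, 2002 + 14 days = Oct 3, 2002.
The wine is bottled: Oct 3, 2002 + 15 days = Oct 18, 2002.
The wine is released: Oct 18, 2002 + 52 days = Dec 9, 2002.

2002-12-09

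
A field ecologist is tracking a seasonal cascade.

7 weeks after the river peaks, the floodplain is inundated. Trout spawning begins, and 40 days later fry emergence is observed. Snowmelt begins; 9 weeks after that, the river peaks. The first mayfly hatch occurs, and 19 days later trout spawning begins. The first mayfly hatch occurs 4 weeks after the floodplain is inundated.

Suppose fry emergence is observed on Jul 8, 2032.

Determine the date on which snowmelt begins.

Fry emergence is observed: Jul 8, 2032.
Trout spawning begins: Jul 8, 2032 − 40 days = May 29, 2032.
The first mayfly hatch occurs: May 29, 2032 − 19 days = May 10, 2032.
The floodplain is inundated: May 10, 2032 − 4 weeks = Apr 12, 2032.
The river peaks: Apr 12, 2032 − 7 weeks = Feb 23, 2032.
Snowmelt begins: Feb 23, 2032 − 9 weeks = Dec 22, 2031.

Dec 22, 2031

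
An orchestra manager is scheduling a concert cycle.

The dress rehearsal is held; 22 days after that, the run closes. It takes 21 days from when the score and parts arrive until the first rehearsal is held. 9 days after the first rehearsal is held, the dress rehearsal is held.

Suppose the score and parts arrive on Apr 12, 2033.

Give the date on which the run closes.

The score and parts arrive: Apr 12, 2033.
The first rehearsal is held: Apr 12, 2033 + 21 days = May 3, 2033.
The dress rehearsal is held: May 3, 2033 + 9 days = May 12, 2033.
The run closes: May 12, 2033 + 22 days = Jun 3, 2033.

Jun 3, 2033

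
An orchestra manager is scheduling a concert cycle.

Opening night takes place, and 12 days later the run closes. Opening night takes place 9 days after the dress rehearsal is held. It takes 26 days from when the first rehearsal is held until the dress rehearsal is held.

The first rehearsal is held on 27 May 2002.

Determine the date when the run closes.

The first rehearsal is held: May 27, 2002.
The dress rehearsal is held: May 27, 2002 + 26 days = Jun 22, 2002.
Opening night takes place: Jun 22, 2002 + 9 days = Jul 1, 2002.
The run closes: Jul 1, 2002 + 12 days = Jul 13, 2002.

13 July 2002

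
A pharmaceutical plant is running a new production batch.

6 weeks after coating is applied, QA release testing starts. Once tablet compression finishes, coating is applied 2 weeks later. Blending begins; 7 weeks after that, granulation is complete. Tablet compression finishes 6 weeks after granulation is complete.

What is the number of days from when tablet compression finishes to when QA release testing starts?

Causal path: tablet compression finishes → coating is applied → QA release testing starts.
Total delay along the path: 2 + 6 weeks = 8 weeks = 56 days.

56 days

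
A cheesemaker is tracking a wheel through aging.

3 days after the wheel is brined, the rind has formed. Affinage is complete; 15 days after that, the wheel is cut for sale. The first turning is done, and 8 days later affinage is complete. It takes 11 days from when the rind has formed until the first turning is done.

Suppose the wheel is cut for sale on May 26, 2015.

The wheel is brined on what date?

The wheel is cut for sale: May 26, 2015.
Affinage is complete: May 26, 2015 − 15 days = May 11, 2015.
The first turning is done: May 11, 2015 − 8 days = May 3, 2015.
The rind has formed: May 3, 2015 − 11 days = Apr 22, 2015.
The wheel is brined: Apr 22, 2015 − 3 days = Apr 19, 2015.

Apr 19, 2015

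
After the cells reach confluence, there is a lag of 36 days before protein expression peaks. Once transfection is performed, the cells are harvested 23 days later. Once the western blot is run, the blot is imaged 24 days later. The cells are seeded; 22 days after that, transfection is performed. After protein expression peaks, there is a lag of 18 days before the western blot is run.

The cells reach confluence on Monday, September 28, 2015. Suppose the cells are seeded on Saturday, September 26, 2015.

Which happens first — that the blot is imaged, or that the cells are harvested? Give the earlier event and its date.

The cells are harvested — Tuesday, November 10, 2015

The cells reach confluence: Sep 28, 2015.
Protein expression peaks: Sep 28, 2015 + 36 days = Nov 3, 2015.
The western blot is run: Nov 3, 2015 + 18 days = Nov 21, 2015.
The blot is imaged: Nov 21, 2015 + 24 days = Dec 15, 2015.
The cells are seeded: Sep 26, 2015.
Transfection is performed: Sep 26, 2015 + 22 days = Oct 18, 2015.
The cells are harvested: Oct 18, 2015 + 23 days = Nov 10, 2015.
Comparing: the blot is imaged on Dec 15, 2015 vs the cells are harvested on Nov 10, 2015. Earlier: the cells are harvested.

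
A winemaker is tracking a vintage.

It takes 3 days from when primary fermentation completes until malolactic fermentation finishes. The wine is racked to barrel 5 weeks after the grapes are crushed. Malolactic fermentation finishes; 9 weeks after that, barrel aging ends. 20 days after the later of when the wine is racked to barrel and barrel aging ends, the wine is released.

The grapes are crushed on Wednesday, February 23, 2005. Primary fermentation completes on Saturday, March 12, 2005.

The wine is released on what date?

Monday, June 6, 2005

The grapes are crushed: Feb 23, 2005.
The wine is racked to barrel: Feb 23, 2005 + 5 weeks = Mar 30, 2005.
Primary fermentation completes: Mar 12, 2005.
Malolactic fermentation finishes: Mar 12, 2005 + 3 days = Mar 15, 2005.
Barrel aging ends: Mar 15, 2005 + 9 weeks = May 17, 2005.
Both prerequisites met — the wine is racked to barrel (Mar 30, 2005), barrel aging ends (May 17, 2005); the later is May 17, 2005.
The wine is released: May 17, 2005 + 20 days = Jun 6, 2005.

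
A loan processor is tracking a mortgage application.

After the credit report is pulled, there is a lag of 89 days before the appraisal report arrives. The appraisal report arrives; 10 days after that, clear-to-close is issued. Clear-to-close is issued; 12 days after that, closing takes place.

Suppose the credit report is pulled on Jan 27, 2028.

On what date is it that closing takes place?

The credit report is pulled: Jan 27, 2028.
The appraisal report arrives: Jan 27, 2028 + 89 days = Apr 25, 2028.
Clear-to-close is issued: Apr 25, 2028 + 10 days = May 5, 2028.
Closing takes place: May 5, 2028 + 12 days = May 17, 2028.

May 17, 2028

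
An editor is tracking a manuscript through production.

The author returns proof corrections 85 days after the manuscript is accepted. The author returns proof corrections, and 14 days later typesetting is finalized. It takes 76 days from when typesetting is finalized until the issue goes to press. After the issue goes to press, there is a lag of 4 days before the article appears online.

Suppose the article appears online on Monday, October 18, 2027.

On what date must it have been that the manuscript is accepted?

Thursday, April 22, 2027

The article appears online: Oct 18, 2027.
The issue goes to press: Oct 18, 2027 − 4 days = Oct 14, 2027.
Typesetting is finalized: Oct 14, 2027 − 76 days = Jul 30, 2027.
The author returns proof corrections: Jul 30, 2027 − 14 days = Jul 16, 2027.
The manuscript is accepted: Jul 16, 2027 − 85 days = Apr 22, 2027.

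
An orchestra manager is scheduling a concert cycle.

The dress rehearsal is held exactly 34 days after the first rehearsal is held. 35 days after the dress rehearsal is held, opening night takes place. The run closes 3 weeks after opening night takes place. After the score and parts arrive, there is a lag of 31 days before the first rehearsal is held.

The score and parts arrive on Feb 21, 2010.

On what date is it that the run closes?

The score and parts arrive: Feb 21, 2010.
The first rehearsal is held: Feb 21, 2010 + 31 days = Mar 24, 2010.
The dress rehearsal is held: Mar 24, 2010 + 34 days = Apr 27, 2010.
Opening night takes place: Apr 27, 2010 + 35 days = Jun 1, 2010.
The run closes: Jun 1, 2010 + 3 weeks = Jun 22, 2010.

Jun 22, 2010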